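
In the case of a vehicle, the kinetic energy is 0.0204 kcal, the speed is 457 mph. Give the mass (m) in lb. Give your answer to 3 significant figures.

Rearranging KE = ½mv² for m: m = 2·KE/v².
KE = 0.0204 kcal = 85.35 J; v = 457 mph = 204.3 m/s.
m = 0.004090 kg
0.004090 kg × (1 lb / 0.4536 kg) = 0.009017 lb

0.00902 lb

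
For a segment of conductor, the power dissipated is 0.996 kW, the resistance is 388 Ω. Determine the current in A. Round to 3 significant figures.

Solving P = I²R for I: I = √(P/R).
P = 0.996 kW = 996.0 W; R = 388 Ω.
I = 1.602 A

1.60 A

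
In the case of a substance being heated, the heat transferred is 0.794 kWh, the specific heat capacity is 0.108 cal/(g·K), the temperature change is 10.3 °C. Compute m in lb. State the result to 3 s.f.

1350 lb

Rearranging: m = Q/(c·ΔT).
Q = 0.794 kWh = 2.858×10^6 J; c = 0.108 cal/(g·K) = 451.9 J/(kg·K); ΔT = 10.3 °C = 10.30 K.
m = 614.1 kg
614.1 kg × (1 lb / 0.4536 kg) = 1354 lb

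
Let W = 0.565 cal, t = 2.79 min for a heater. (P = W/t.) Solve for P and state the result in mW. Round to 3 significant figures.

14.1 mW

Directly: P = W/t.
W = 0.565 cal = 2.364 J; t = 2.79 min = 167.4 s.
P = 0.01412 W
0.01412 W × (1 mW / 0.001000 W) = 14.12 mW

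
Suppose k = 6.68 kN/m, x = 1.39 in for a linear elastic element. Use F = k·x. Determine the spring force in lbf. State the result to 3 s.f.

53.0 lbf

From Hooke's law: F = kx.
k = 6.68 kN/m = 6680 N/m; x = 1.39 in = 0.03531 m.
F = 235.8 N
235.8 N × (1 lbf / 4.448 N) = 53.02 lbf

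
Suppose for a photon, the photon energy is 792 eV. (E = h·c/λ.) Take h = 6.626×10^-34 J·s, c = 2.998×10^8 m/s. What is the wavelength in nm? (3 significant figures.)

Rearranging E = h·c/λ for λ: λ = hc/E.
E = 792 eV = 1.269×10^-16 J; h = 6.626×10^-34 J·s; c = 2.998×10^8 m/s.
λ = 1.565×10^-9 m
1.565×10^-9 m × (1 nm / 1.000×10^-9 m) = 1.565 nm

1.57 nm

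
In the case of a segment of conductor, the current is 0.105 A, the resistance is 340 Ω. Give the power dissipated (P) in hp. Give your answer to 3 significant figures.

0.00503 hp

Directly: P = I²R.
I = 0.105 A; R = 340 Ω.
P = 3.748 W
3.748 W × (1 hp / 745.7 W) = 0.005027 hp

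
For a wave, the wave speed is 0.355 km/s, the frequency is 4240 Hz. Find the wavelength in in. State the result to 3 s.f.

3.30 in

Solving v = f·λ for λ: λ = v/f.
v = 0.355 km/s = 355.0 m/s; f = 4240 Hz.
λ = 0.08373 m
0.08373 m × (1 in / 0.02540 m) = 3.296 in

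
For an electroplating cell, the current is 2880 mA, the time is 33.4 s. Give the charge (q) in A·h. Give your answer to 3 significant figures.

Directly: q = It.
I = 2880 mA = 2.880 A; t = 33.4 s.
q = 96.19 C
96.19 C × (1 A·h / 3600 C) = 0.02672 A·h

0.0267 A·h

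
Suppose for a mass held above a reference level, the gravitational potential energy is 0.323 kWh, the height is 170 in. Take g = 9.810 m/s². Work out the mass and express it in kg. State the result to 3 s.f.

27500 kg

Rearranging: m = PE/(g·h).
PE = 0.323 kWh = 1.163×10^6 J; h = 170 in = 4.318 m; g = 9.810 m/s².
m = 27451 kg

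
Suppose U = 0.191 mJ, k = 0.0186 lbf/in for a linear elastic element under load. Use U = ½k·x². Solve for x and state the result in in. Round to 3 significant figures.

0.426 in

Rearranging: x = √(2U/k).
U = 0.191 mJ = 1.910×10^-4 J; k = 0.0186 lbf/in = 3.257 N/m.
x = 0.01083 m
0.01083 m × (1 in / 0.02540 m) = 0.4263 in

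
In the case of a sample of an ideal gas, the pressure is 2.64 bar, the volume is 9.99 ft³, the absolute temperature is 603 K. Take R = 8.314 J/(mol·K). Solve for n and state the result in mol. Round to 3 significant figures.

Rearranging: n = PV/(RT).
P = 2.64 bar = 2.640×10^5 Pa; V = 9.99 ft³ = 0.2829 m³; T = 603 K; R = 8.314 J/(mol·K).
n = 14.90 mol

14.9 mol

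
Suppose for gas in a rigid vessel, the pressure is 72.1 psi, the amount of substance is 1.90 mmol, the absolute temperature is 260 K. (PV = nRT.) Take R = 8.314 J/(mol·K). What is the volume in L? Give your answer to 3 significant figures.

Rearranging: V = nRT/P.
P = 72.1 psi = 4.971×10^5 Pa; n = 1.90 mmol = 0.001900 mol; T = 260 K; R = 8.314 J/(mol·K).
V = 8.262×10^-6 m³
8.262×10^-6 m³ × (1 L / 0.001000 m³) = 0.008262 L

0.00826 L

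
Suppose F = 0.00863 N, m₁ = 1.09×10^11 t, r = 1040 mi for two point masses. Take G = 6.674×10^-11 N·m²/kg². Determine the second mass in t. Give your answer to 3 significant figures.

From Newton's law of gravitation: m₂ = F·r²/(G·m₁).
F = 0.00863 N; m₁ = 1.09×10^11 t = 1.090×10^14 kg; r = 1040 mi = 1.674×10^6 m; G = 6.674×10^-11 N·m²/kg².
m₂ = 3.323×10^6 kg
3.323×10^6 kg × (1 t / 1000 kg) = 3323 t

3320 t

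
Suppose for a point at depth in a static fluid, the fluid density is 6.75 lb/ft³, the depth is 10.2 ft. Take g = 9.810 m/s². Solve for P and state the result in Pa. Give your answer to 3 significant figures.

P is given directly by: P = ρgh.
ρ = 6.75 lb/ft³ = 108.1 kg/m³; h = 10.2 ft = 3.109 m; g = 9.810 m/s².
P = 3298 Pa

3300 Pa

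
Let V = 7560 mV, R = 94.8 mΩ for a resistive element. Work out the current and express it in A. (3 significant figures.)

79.7 A

Solving V = I·R for I: I = V/R.
V = 7560 mV = 7.560 V; R = 94.8 mΩ = 0.09480 Ω.
I = 79.75 A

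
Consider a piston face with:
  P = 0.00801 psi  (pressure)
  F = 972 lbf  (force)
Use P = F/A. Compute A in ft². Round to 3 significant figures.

843 ft²

Rearranging: A = F/P.
P = 0.00801 psi = 55.23 Pa; F = 972 lbf = 4324 N.
A = 78.29 m²
78.29 m² × (1 ft² / 0.09290 m²) = 842.7 ft²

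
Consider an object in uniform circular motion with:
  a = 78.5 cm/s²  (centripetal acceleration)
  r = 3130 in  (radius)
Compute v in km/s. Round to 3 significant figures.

Solving a = v²/r for v: v = √(a·r).
a = 78.5 cm/s² = 0.7850 m/s²; r = 3130 in = 79.50 m.
v = 7.900 m/s
7.900 m/s × (1 km/s / 1000 m/s) = 0.007900 km/s

0.00790 km/s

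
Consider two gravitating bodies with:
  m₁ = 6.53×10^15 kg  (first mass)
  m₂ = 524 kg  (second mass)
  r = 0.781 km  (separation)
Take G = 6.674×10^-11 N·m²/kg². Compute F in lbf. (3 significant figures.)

84.2 lbf

Directly: F = Gm₁m₂/r².
m₁ = 6.53×10^15 kg; m₂ = 524 kg; r = 0.781 km = 781.0 m; G = 6.674×10^-11 N·m²/kg².
F = 374.4 N
374.4 N × (1 lbf / 4.448 N) = 84.17 lbf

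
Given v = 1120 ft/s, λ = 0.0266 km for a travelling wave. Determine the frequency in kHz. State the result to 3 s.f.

0.0128 kHz

Rearranging: f = v/λ.
v = 1120 ft/s = 341.4 m/s; λ = 0.0266 km = 26.60 m.
f = 12.83 Hz
12.83 Hz × (1 kHz / 1000 Hz) = 0.01283 kHz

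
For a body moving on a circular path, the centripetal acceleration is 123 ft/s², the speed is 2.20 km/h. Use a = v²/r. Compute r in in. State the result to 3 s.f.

0.392 in

Rearranging: r = v²/a.
a = 123 ft/s² = 37.49 m/s²; v = 2.20 km/h = 0.6111 m/s.
r = 0.009961 m
0.009961 m × (1 in / 0.02540 m) = 0.3922 in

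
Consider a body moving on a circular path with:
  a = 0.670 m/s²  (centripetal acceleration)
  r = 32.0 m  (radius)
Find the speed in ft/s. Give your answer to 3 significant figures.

Solving a = v²/r for v: v = √(a·r).
a = 0.670 m/s²; r = 32.0 m.
v = 4.630 m/s
4.630 m/s × (1 ft/s / 0.3048 m/s) = 15.19 ft/s

15.2 ft/s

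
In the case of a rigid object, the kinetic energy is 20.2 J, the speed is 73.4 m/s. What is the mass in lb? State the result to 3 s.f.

0.0165 lb

Rearranging KE = ½mv² for m: m = 2·KE/v².
KE = 20.2 J; v = 73.4 m/s.
m = 0.007499 kg
0.007499 kg × (1 lb / 0.4536 kg) = 0.01653 lb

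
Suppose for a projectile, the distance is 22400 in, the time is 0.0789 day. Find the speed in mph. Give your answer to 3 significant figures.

Directly: v = d/t.
d = 22400 in = 569.0 m; t = 0.0789 day = 6817 s.
v = 0.08346 m/s
0.08346 m/s × (1 mph / 0.4470 m/s) = 0.1867 mph

0.187 mph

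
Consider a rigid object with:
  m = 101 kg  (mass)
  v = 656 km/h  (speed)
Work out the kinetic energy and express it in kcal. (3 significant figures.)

KE is given directly by: KE = ½mv².
m = 101 kg; v = 656 km/h = 182.2 m/s.
KE = 1.677×10^6 J  (the unit combination reduces to kg·m²/s² = J)
1.677×10^6 J × (1 kcal / 4184 J) = 400.8 kcal

401 kcal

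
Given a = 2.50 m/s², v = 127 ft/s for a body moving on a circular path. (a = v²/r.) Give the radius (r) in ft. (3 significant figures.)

1970 ft

Rearranging: r = v²/a.
a = 2.50 m/s²; v = 127 ft/s = 38.71 m/s.
r = 599.4 m
599.4 m × (1 ft / 0.3048 m) = 1966 ft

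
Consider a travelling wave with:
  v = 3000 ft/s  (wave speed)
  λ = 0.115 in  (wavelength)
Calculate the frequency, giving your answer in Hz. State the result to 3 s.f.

Solving v = f·λ for f: f = v/λ.
v = 3000 ft/s = 914.4 m/s; λ = 0.115 in = 0.002921 m.
f = 3.130×10^5 Hz

3.13×10^5 Hz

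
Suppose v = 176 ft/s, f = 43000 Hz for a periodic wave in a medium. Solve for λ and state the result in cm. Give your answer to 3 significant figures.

0.125 cm

Solving v = f·λ for λ: λ = v/f.
v = 176 ft/s = 53.64 m/s; f = 43000 Hz.
λ = 0.001248 m
0.001248 m × (1 cm / 0.01000 m) = 0.1248 cm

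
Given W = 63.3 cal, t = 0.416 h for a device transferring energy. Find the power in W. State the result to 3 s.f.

P is given directly by: P = W/t.
W = 63.3 cal = 264.8 J; t = 0.416 h = 1498 s.
P = 0.1768 W

0.177 W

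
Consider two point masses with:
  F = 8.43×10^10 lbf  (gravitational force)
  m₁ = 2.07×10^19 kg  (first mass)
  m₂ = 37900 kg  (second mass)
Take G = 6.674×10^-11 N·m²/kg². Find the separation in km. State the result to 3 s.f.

0.0118 km

From Newton's law of gravitation: r = √(G·m₁m₂/F).
F = 8.43×10^10 lbf = 3.750×10^11 N; m₁ = 2.07×10^19 kg; m₂ = 37900 kg; G = 6.674×10^-11 N·m²/kg².
r = 11.82 m
11.82 m × (1 km / 1000 m) = 0.01182 km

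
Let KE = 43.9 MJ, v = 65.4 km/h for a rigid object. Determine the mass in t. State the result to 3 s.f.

Rearranging KE = ½mv² for m: m = 2·KE/v².
KE = 43.9 MJ = 4.390×10^7 J; v = 65.4 km/h = 18.17 m/s.
m = 2.660×10^5 kg
2.660×10^5 kg × (1 t / 1000 kg) = 266.0 t

266 t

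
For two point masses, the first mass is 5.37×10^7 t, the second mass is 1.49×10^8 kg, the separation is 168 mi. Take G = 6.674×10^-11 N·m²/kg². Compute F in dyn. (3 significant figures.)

731 dyn

From Newton's law of gravitation: F = Gm₁m₂/r².
m₁ = 5.37×10^7 t = 5.370×10^10 kg; m₂ = 1.49×10^8 kg; r = 168 mi = 2.704×10^5 m; G = 6.674×10^-11 N·m²/kg².
F = 0.007305 N
0.007305 N × (1 dyn / 1.000×10^-5 N) = 730.5 dyn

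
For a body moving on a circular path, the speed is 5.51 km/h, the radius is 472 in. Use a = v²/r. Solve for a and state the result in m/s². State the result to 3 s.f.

Directly: a = v²/r.
v = 5.51 km/h = 1.531 m/s; r = 472 in = 11.99 m.
a = 0.1954 m/s²

0.195 m/s²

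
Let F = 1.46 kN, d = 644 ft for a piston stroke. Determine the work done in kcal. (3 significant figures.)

68.5 kcal

Directly: W = F·d.
F = 1.46 kN = 1460 N; d = 644 ft = 196.3 m.
W = 2.866×10^5 J  (the unit combination reduces to kg·m²/s² = J)
2.866×10^5 J × (1 kcal / 4184 J) = 68.50 kcal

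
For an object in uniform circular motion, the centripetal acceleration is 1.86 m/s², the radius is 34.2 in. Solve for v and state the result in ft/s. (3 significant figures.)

4.17 ft/s

Rearranging a = v²/r for v: v = √(a·r).
a = 1.86 m/s²; r = 34.2 in = 0.8687 m.
v = 1.271 m/s
1.271 m/s × (1 ft/s / 0.3048 m/s) = 4.170 ft/s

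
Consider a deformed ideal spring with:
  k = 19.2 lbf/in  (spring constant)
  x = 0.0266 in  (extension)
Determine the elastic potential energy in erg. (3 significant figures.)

7670 erg

U is given directly by: U = ½kx².
k = 19.2 lbf/in = 3362 N/m; x = 0.0266 in = 6.756×10^-4 m.
U = 7.675×10^-4 J
7.675×10^-4 J × (1 erg / 1.000×10^-7 J) = 7675 erg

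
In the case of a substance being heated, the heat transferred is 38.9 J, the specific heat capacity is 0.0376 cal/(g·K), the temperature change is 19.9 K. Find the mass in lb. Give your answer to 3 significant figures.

Solving Q = m·c·ΔT for m: m = Q/(c·ΔT).
Q = 38.9 J; c = 0.0376 cal/(g·K) = 157.3 J/(kg·K); ΔT = 19.9 K.
m = 0.01243 kg
0.01243 kg × (1 lb / 0.4536 kg) = 0.02739 lb

0.0274 lb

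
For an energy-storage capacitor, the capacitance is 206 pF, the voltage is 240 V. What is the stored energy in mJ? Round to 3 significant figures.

0.00593 mJ

E is given directly by: E = ½CV².
C = 206 pF = 2.060×10^-10 F; V = 240 V.
E = 5.933×10^-6 J  (the unit combination reduces to kg·m²/s² = J)
5.933×10^-6 J × (1 mJ / 0.001000 J) = 0.005933 mJ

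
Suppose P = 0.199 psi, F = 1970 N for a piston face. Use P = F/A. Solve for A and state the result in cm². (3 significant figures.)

Rearranging P = F/A for A: A = F/P.
P = 0.199 psi = 1372 Pa; F = 1970 N.
A = 1.436 m²
1.436 m² × (1 cm² / 1.000×10^-4 m²) = 14358 cm²

14400 cm²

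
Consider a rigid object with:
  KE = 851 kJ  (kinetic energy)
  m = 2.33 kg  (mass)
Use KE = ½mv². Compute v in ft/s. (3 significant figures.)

2800 ft/s

Rearranging KE = ½mv² for v: v = √(2·KE/m).
KE = 851 kJ = 8.510×10^5 J; m = 2.33 kg.
v = 854.7 m/s
854.7 m/s × (1 ft/s / 0.3048 m/s) = 2804 ft/s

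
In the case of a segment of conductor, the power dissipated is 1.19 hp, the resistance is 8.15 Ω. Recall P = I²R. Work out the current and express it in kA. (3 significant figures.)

0.0104 kA

Rearranging P = I²R for I: I = √(P/R).
P = 1.19 hp = 887.4 W; R = 8.15 Ω.
I = 10.43 A
10.43 A × (1 kA / 1000 A) = 0.01043 kA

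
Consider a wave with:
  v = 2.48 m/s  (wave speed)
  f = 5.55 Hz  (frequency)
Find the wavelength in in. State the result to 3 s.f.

17.6 in

Rearranging v = f·λ for λ: λ = v/f.
v = 2.48 m/s; f = 5.55 Hz.
λ = 0.4468 m
0.4468 m × (1 in / 0.02540 m) = 17.59 in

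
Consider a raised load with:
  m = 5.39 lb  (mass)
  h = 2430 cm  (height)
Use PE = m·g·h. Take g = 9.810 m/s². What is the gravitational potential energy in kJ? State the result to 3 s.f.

Directly: PE = mgh.
m = 5.39 lb = 2.445 kg; h = 2430 cm = 24.30 m; g = 9.810 m/s².
PE = 582.8 J  (the unit combination reduces to kg·m²/s² = J)
582.8 J × (1 kJ / 1000 J) = 0.5828 kJ

0.583 kJ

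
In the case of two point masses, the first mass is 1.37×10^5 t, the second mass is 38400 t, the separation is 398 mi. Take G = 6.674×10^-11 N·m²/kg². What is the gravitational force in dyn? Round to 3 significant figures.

0.0856 dyn

From Newton's law of gravitation: F = Gm₁m₂/r².
m₁ = 1.37×10^5 t = 1.370×10^8 kg; m₂ = 38400 t = 3.840×10^7 kg; r = 398 mi = 6.405×10^5 m; G = 6.674×10^-11 N·m²/kg².
F = 8.558×10^-7 N
8.558×10^-7 N × (1 dyn / 1.000×10^-5 N) = 0.08558 dyn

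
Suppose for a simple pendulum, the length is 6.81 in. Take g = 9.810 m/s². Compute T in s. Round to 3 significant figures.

T is given directly by: T = 2π√(L/g).
L = 6.81 in = 0.1730 m; g = 9.810 m/s².
T = 0.8343 s

0.834 s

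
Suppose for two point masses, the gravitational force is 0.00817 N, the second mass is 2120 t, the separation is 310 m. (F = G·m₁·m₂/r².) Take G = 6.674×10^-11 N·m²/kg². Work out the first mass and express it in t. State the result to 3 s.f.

5550 t

Solving F = G·m₁·m₂/r² for m₁: m₁ = F·r²/(G·m₂).
F = 0.00817 N; m₂ = 2120 t = 2.120×10^6 kg; r = 310 m; G = 6.674×10^-11 N·m²/kg².
m₁ = 5.549×10^6 kg
5.549×10^6 kg × (1 t / 1000 kg) = 5549 t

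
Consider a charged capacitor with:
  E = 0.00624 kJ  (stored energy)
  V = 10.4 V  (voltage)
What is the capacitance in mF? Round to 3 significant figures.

115 mF

Solving E = ½C·V² for C: C = 2E/V².
E = 0.00624 kJ = 6.240 J; V = 10.4 V.
C = 0.1154 F
0.1154 F × (1 mF / 0.001000 F) = 115.4 mF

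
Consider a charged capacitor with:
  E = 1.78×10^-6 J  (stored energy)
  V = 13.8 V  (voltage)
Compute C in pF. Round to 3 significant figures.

18700 pF

Solving E = ½C·V² for C: C = 2E/V².
E = 1.78×10^-6 J; V = 13.8 V.
C = 1.869×10^-8 F
1.869×10^-8 F × (1 pF / 1.000×10^-12 F) = 18694 pF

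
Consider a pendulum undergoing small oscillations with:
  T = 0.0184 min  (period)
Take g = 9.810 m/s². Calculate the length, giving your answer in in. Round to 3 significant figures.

Rearranging: L = g·(T/2π)².
T = 0.0184 min = 1.104 s; g = 9.810 m/s².
L = 0.3029 m
0.3029 m × (1 in / 0.02540 m) = 11.92 in

11.9 in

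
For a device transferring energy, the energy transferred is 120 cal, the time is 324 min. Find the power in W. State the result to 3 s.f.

0.0258 W

P is given directly by: P = W/t.
W = 120 cal = 502.1 J; t = 324 min = 19440 s.
P = 0.02583 W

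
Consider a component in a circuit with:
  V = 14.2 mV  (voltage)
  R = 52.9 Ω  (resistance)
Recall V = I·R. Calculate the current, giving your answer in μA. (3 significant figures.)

268 μA

From Ohm's law: I = V/R.
V = 14.2 mV = 0.01420 V; R = 52.9 Ω.
I = 2.684×10^-4 A
2.684×10^-4 A × (1 μA / 1.000×10^-6 A) = 268.4 μA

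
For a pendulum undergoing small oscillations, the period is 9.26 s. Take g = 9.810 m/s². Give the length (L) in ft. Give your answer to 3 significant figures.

69.9 ft

Rearranging T = 2π√(L/g) for L: L = g·(T/2π)².
T = 9.26 s; g = 9.810 m/s².
L = 21.31 m
21.31 m × (1 ft / 0.3048 m) = 69.91 ft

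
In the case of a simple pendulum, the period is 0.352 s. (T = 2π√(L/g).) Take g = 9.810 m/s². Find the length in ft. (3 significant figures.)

Rearranging T = 2π√(L/g) for L: L = g·(T/2π)².
T = 0.352 s; g = 9.810 m/s².
L = 0.03079 m
0.03079 m × (1 ft / 0.3048 m) = 0.1010 ft

0.101 ft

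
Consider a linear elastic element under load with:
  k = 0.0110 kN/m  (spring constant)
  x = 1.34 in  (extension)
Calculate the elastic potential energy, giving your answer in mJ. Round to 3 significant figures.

6.37 mJ

Directly: U = ½kx².
k = 0.0110 kN/m = 11.00 N/m; x = 1.34 in = 0.03404 m.
U = 0.006371 J
0.006371 J × (1 mJ / 0.001000 J) = 6.371 mJ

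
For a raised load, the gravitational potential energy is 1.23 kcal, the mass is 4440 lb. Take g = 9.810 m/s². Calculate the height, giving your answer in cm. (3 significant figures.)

Rearranging: h = PE/(m·g).
PE = 1.23 kcal = 5146 J; m = 4440 lb = 2014 kg; g = 9.810 m/s².
h = 0.2605 m
0.2605 m × (1 cm / 0.01000 m) = 26.05 cm

26.0 cm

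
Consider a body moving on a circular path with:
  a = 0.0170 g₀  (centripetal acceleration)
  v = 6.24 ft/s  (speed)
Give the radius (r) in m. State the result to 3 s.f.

Rearranging a = v²/r for r: r = v²/a.
a = 0.0170 g₀ = 0.1667 m/s²; v = 6.24 ft/s = 1.902 m/s.
r = 21.70 m

21.7 m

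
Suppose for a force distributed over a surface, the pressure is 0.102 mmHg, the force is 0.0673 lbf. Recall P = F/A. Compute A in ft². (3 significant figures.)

0.237 ft²

Solving P = F/A for A: A = F/P.
P = 0.102 mmHg = 13.60 Pa; F = 0.0673 lbf = 0.2994 N.
A = 0.02201 m²
0.02201 m² × (1 ft² / 0.09290 m²) = 0.2370 ft²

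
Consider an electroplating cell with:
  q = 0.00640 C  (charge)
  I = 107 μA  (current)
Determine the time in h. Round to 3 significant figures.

0.0166 h

Solving q = I·t for t: t = q/I.
q = 0.00640 C; I = 107 μA = 1.070×10^-4 A.
t = 59.81 s
59.81 s × (1 h / 3600 s) = 0.01661 h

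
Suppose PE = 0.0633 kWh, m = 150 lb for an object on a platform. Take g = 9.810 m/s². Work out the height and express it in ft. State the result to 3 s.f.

Solving PE = m·g·h for h: h = PE/(m·g).
PE = 0.0633 kWh = 2.279×10^5 J; m = 150 lb = 68.04 kg; g = 9.810 m/s².
h = 341.4 m
341.4 m × (1 ft / 0.3048 m) = 1120 ft

1120 ft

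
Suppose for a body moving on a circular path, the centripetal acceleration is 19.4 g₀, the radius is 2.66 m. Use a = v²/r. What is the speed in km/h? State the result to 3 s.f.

81.0 km/h

Rearranging a = v²/r for v: v = √(a·r).
a = 19.4 g₀ = 190.2 m/s²; r = 2.66 m.
v = 22.50 m/s
22.50 m/s × (1 km/h / 0.2778 m/s) = 80.98 km/h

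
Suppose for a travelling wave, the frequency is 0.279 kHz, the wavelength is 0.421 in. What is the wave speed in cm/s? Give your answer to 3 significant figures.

Directly: v = fλ.
f = 0.279 kHz = 279.0 Hz; λ = 0.421 in = 0.01069 m.
v = 2.983 m/s
2.983 m/s × (1 cm/s / 0.01000 m/s) = 298.3 cm/s

298 cm/s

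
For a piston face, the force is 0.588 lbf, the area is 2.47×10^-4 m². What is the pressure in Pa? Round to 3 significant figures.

10600 Pa

P is given directly by: P = F/A.
F = 0.588 lbf = 2.616 N; A = 2.47×10^-4 m².
P = 10589 Pa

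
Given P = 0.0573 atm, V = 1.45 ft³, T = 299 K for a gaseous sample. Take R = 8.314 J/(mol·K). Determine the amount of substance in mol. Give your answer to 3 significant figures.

0.0959 mol

Rearranging: n = PV/(RT).
P = 0.0573 atm = 5806 Pa; V = 1.45 ft³ = 0.04106 m³; T = 299 K; R = 8.314 J/(mol·K).
n = 0.09590 mol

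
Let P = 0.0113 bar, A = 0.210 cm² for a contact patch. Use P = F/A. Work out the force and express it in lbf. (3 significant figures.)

Solving P = F/A for F: F = P·A.
P = 0.0113 bar = 1130 Pa; A = 0.210 cm² = 2.100×10^-5 m².
F = 0.02373 N
0.02373 N × (1 lbf / 4.448 N) = 0.005335 lbf

0.00533 lbf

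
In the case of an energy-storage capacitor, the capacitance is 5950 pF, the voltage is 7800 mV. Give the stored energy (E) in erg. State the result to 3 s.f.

1.81 erg

Directly: E = ½CV².
C = 5950 pF = 5.950×10^-9 F; V = 7800 mV = 7.800 V.
E = 1.810×10^-7 J
1.810×10^-7 J × (1 erg / 1.000×10^-7 J) = 1.810 erg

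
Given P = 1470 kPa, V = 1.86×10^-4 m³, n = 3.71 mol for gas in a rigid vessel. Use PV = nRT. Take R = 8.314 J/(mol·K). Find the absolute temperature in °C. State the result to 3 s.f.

-264 °C

Solving PV = nRT for T: T = PV/(nR).
P = 1470 kPa = 1.470×10^6 Pa; V = 1.86×10^-4 m³; n = 3.71 mol; R = 8.314 J/(mol·K).
T = 8.864 K
8.864 K − 273.15 = -264.3 °C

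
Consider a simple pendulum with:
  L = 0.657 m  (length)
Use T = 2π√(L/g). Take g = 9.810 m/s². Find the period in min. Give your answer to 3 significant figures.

0.0271 min

T is given directly by: T = 2π√(L/g).
L = 0.657 m; g = 9.810 m/s².
T = 1.626 s
1.626 s × (1 min / 60.00 s) = 0.02710 min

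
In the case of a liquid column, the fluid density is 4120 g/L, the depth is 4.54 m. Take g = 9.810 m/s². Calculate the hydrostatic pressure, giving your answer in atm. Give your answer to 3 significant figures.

1.81 atm

Directly: P = ρgh.
ρ = 4120 g/L = 4120 kg/m³; h = 4.54 m; g = 9.810 m/s².
P = 1.835×10^5 Pa
1.835×10^5 Pa × (1 atm / 1.013×10^5 Pa) = 1.811 atm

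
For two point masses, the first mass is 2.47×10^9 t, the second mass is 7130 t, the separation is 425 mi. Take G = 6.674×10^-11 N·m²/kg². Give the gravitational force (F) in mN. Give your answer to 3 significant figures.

From Newton's law of gravitation: F = Gm₁m₂/r².
m₁ = 2.47×10^9 t = 2.470×10^12 kg; m₂ = 7130 t = 7.130×10^6 kg; r = 425 mi = 6.840×10^5 m; G = 6.674×10^-11 N·m²/kg².
F = 0.002512 N
0.002512 N × (1 mN / 0.001000 N) = 2.512 mN

2.51 mN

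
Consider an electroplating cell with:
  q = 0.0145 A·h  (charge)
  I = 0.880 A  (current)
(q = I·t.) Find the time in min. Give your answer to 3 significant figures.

Rearranging q = I·t for t: t = q/I.
q = 0.0145 A·h = 52.20 C; I = 0.880 A.
t = 59.32 s
59.32 s × (1 min / 60.00 s) = 0.9886 min

0.989 min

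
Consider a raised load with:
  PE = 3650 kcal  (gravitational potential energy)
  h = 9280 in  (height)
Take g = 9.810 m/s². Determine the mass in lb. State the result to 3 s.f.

14600 lb

Solving PE = m·g·h for m: m = PE/(g·h).
PE = 3650 kcal = 1.527×10^7 J; h = 9280 in = 235.7 m; g = 9.810 m/s².
m = 6604 kg
6604 kg × (1 lb / 0.4536 kg) = 14560 lb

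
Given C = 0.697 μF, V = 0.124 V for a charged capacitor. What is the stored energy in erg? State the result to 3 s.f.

0.0536 erg

Directly: E = ½CV².
C = 0.697 μF = 6.970×10^-7 F; V = 0.124 V.
E = 5.359×10^-9 J  (the unit combination reduces to kg·m²/s² = J)
5.359×10^-9 J × (1 erg / 1.000×10^-7 J) = 0.05359 erg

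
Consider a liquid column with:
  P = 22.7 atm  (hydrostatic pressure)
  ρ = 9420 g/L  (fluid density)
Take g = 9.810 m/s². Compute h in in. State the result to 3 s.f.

980 in

Rearranging: h = P/(ρ·g).
P = 22.7 atm = 2.300×10^6 Pa; ρ = 9420 g/L = 9420 kg/m³; g = 9.810 m/s².
h = 24.89 m
24.89 m × (1 in / 0.02540 m) = 979.9 in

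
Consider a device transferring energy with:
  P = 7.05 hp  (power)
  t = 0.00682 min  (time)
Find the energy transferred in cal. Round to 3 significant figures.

514 cal

Solving P = W/t for W: W = P·t.
P = 7.05 hp = 5257 W; t = 0.00682 min = 0.4092 s.
W = 2151 J
2151 J × (1 cal / 4.184 J) = 514.2 cal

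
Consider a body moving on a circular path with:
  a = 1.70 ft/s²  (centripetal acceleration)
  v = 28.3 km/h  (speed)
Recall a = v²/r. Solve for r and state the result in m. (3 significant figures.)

119 m

Solving a = v²/r for r: r = v²/a.
a = 1.70 ft/s² = 0.5182 m/s²; v = 28.3 km/h = 7.861 m/s.
r = 119.3 m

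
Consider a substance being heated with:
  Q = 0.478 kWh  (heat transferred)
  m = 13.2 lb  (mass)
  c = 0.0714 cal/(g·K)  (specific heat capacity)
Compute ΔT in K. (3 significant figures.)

Solving Q = m·c·ΔT for ΔT: ΔT = Q/(m·c).
Q = 0.478 kWh = 1.721×10^6 J; m = 13.2 lb = 5.987 kg; c = 0.0714 cal/(g·K) = 298.7 J/(kg·K).
ΔT = 962.1 K

962 K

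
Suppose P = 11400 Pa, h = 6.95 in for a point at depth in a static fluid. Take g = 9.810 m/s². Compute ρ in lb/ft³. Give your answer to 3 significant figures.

Rearranging: ρ = P/(g·h).
P = 11400 Pa; h = 6.95 in = 0.1765 m; g = 9.810 m/s².
ρ = 6583 kg/m³
6583 kg/m³ × (1 lb/ft³ / 16.02 kg/m³) = 411.0 lb/ft³

411 lb/ft³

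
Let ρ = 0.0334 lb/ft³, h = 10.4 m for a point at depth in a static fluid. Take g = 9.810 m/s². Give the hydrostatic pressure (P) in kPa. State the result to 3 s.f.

P is given directly by: P = ρgh.
ρ = 0.0334 lb/ft³ = 0.5350 kg/m³; h = 10.4 m; g = 9.810 m/s².
P = 54.58 Pa  (the unit combination reduces to kg/(m·s²) = Pa)
54.58 Pa × (1 kPa / 1000 Pa) = 0.05458 kPa

0.0546 kPa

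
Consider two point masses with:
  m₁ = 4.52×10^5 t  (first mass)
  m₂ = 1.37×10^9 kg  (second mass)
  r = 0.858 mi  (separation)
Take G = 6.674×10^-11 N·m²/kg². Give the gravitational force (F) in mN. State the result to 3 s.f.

21700 mN

Directly: F = Gm₁m₂/r².
m₁ = 4.52×10^5 t = 4.520×10^8 kg; m₂ = 1.37×10^9 kg; r = 0.858 mi = 1381 m; G = 6.674×10^-11 N·m²/kg².
F = 21.68 N
21.68 N × (1 mN / 0.001000 N) = 21676 mN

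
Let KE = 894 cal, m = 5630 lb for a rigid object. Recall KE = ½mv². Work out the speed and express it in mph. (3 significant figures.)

Solving KE = ½mv² for v: v = √(2·KE/m).
KE = 894 cal = 3740 J; m = 5630 lb = 2554 kg.
v = 1.712 m/s
1.712 m/s × (1 mph / 0.4470 m/s) = 3.829 mph

3.83 mph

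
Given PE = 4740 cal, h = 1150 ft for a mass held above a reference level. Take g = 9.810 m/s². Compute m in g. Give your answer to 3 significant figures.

Rearranging: m = PE/(g·h).
PE = 4740 cal = 19832 J; h = 1150 ft = 350.5 m; g = 9.810 m/s².
m = 5.768 kg
5.768 kg × (1 g / 0.001000 kg) = 5768 g

5770 g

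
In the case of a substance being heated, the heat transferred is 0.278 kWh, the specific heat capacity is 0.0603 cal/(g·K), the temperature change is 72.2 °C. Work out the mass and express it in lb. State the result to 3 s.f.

121 lb

Rearranging Q = m·c·ΔT for m: m = Q/(c·ΔT).
Q = 0.278 kWh = 1.001×10^6 J; c = 0.0603 cal/(g·K) = 252.3 J/(kg·K); ΔT = 72.2 °C = 72.20 K.
m = 54.94 kg
54.94 kg × (1 lb / 0.4536 kg) = 121.1 lb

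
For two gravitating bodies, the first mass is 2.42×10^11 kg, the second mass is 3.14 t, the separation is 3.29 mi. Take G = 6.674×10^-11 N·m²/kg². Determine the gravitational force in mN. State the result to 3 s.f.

F is given directly by: F = Gm₁m₂/r².
m₁ = 2.42×10^11 kg; m₂ = 3.14 t = 3140 kg; r = 3.29 mi = 5295 m; G = 6.674×10^-11 N·m²/kg².
F = 0.001809 N  (the unit combination reduces to kg·m/s² = N)
0.001809 N × (1 mN / 0.001000 N) = 1.809 mN

1.81 mN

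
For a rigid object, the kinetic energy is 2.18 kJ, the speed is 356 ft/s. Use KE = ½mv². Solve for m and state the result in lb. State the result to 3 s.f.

Solving KE = ½mv² for m: m = 2·KE/v².
KE = 2.18 kJ = 2180 J; v = 356 ft/s = 108.5 m/s.
m = 0.3703 kg
0.3703 kg × (1 lb / 0.4536 kg) = 0.8164 lb

0.816 lb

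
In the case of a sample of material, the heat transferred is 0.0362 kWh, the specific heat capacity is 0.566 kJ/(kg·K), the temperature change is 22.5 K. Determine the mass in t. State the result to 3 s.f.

Solving Q = m·c·ΔT for m: m = Q/(c·ΔT).
Q = 0.0362 kWh = 1.303×10^5 J; c = 0.566 kJ/(kg·K) = 566.0 J/(kg·K); ΔT = 22.5 K.
m = 10.23 kg
10.23 kg × (1 t / 1000 kg) = 0.01023 t

0.0102 t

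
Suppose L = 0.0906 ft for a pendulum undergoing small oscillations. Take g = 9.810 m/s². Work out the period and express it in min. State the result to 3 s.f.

Directly: T = 2π√(L/g).
L = 0.0906 ft = 0.02761 m; g = 9.810 m/s².
T = 0.3334 s
0.3334 s × (1 min / 60.00 s) = 0.005556 min

0.00556 min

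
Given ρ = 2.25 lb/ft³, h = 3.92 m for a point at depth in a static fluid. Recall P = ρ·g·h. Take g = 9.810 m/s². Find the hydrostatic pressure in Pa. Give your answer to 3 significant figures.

1390 Pa

P is given directly by: P = ρgh.
ρ = 2.25 lb/ft³ = 36.04 kg/m³; h = 3.92 m; g = 9.810 m/s².
P = 1386 Pa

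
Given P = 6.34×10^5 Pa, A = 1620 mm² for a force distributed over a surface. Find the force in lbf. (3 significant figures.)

Rearranging P = F/A for F: F = P·A.
P = 6.34×10^5 Pa; A = 1620 mm² = 0.001620 m².
F = 1027 N
1027 N × (1 lbf / 4.448 N) = 230.9 lbf

231 lbf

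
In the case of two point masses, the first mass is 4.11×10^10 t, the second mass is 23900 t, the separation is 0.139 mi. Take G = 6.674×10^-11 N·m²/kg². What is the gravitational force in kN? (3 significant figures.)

Directly: F = Gm₁m₂/r².
m₁ = 4.11×10^10 t = 4.110×10^13 kg; m₂ = 23900 t = 2.390×10^7 kg; r = 0.139 mi = 223.7 m; G = 6.674×10^-11 N·m²/kg².
F = 1.310×10^6 N  (the unit combination reduces to kg·m/s² = N)
1.310×10^6 N × (1 kN / 1000 N) = 1310 kN

1310 kN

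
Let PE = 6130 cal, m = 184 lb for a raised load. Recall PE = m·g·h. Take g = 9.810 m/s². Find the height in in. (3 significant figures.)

Solving PE = m·g·h for h: h = PE/(m·g).
PE = 6130 cal = 25648 J; m = 184 lb = 83.46 kg; g = 9.810 m/s².
h = 31.33 m
31.33 m × (1 in / 0.02540 m) = 1233 in

1230 in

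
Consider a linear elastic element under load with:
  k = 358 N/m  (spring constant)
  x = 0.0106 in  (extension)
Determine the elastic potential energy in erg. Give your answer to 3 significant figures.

130 erg

U is given directly by: U = ½kx².
k = 358 N/m; x = 0.0106 in = 2.692×10^-4 m.
U = 1.298×10^-5 J  (the unit combination reduces to kg·m²/s² = J)
1.298×10^-5 J × (1 erg / 1.000×10^-7 J) = 129.8 erg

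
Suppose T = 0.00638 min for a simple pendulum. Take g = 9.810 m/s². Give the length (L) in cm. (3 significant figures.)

Rearranging T = 2π√(L/g) for L: L = g·(T/2π)².
T = 0.00638 min = 0.3828 s; g = 9.810 m/s².
L = 0.03641 m
0.03641 m × (1 cm / 0.01000 m) = 3.641 cm

3.64 cm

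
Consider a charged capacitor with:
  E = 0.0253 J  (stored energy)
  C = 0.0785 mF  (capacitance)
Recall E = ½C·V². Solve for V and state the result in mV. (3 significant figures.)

25400 mV

Rearranging: V = √(2E/C).
E = 0.0253 J; C = 0.0785 mF = 7.850×10^-5 F.
V = 25.39 V
25.39 V × (1 mV / 0.001000 V) = 25389 mV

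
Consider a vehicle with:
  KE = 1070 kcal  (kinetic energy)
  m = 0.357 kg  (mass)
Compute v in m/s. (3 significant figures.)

5010 m/s

Rearranging KE = ½mv² for v: v = √(2·KE/m).
KE = 1070 kcal = 4.477×10^6 J; m = 0.357 kg.
v = 5008 m/s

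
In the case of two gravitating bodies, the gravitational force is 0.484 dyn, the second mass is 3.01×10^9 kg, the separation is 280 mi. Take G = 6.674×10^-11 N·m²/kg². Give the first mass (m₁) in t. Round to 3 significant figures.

From Newton's law of gravitation: m₁ = F·r²/(G·m₂).
F = 0.484 dyn = 4.840×10^-6 N; m₂ = 3.01×10^9 kg; r = 280 mi = 4.506×10^5 m; G = 6.674×10^-11 N·m²/kg².
m₁ = 4.892×10^6 kg
4.892×10^6 kg × (1 t / 1000 kg) = 4892 t

4890 t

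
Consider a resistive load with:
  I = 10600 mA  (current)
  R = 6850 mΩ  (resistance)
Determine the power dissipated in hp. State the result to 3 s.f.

Directly: P = I²R.
I = 10600 mA = 10.60 A; R = 6850 mΩ = 6.850 Ω.
P = 769.7 W
769.7 W × (1 hp / 745.7 W) = 1.032 hp

1.03 hp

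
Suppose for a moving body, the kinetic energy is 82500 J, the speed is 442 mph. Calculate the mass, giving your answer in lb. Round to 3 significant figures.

9.32 lb

Solving KE = ½mv² for m: m = 2·KE/v².
KE = 82500 J; v = 442 mph = 197.6 m/s.
m = 4.226 kg
4.226 kg × (1 lb / 0.4536 kg) = 9.317 lb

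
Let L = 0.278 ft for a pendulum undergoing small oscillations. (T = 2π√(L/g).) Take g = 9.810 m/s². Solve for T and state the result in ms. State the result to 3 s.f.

Directly: T = 2π√(L/g).
L = 0.278 ft = 0.08473 m; g = 9.810 m/s².
T = 0.5839 s
0.5839 s × (1 ms / 0.001000 s) = 583.9 ms

584 ms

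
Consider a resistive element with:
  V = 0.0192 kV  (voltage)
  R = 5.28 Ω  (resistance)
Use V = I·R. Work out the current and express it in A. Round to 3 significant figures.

3.64 A

From Ohm's law: I = V/R.
V = 0.0192 kV = 19.20 V; R = 5.28 Ω.
I = 3.636 A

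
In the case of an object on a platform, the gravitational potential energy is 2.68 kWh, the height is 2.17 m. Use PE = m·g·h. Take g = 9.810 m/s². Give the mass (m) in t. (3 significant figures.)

453 t

Rearranging: m = PE/(g·h).
PE = 2.68 kWh = 9.648×10^6 J; h = 2.17 m; g = 9.810 m/s².
m = 4.532×10^5 kg
4.532×10^5 kg × (1 t / 1000 kg) = 453.2 t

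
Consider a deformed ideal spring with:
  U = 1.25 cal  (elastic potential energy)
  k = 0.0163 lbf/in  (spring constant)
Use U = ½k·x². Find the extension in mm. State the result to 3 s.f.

Rearranging U = ½k·x² for x: x = √(2U/k).
U = 1.25 cal = 5.230 J; k = 0.0163 lbf/in = 2.855 N/m.
x = 1.914 m
1.914 m × (1 mm / 0.001000 m) = 1914 mm

1910 mm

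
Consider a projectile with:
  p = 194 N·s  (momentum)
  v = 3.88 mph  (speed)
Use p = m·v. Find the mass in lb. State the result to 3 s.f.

247 lb

Rearranging: m = p/v.
p = 194 N·s = 194.0 kg·m/s; v = 3.88 mph = 1.735 m/s.
m = 111.8 kg
111.8 kg × (1 lb / 0.4536 kg) = 246.6 lb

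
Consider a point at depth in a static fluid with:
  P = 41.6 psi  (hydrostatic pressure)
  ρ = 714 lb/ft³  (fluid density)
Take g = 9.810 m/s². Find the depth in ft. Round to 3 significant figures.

8.39 ft

Rearranging P = ρ·g·h for h: h = P/(ρ·g).
P = 41.6 psi = 2.868×10^5 Pa; ρ = 714 lb/ft³ = 11437 kg/m³; g = 9.810 m/s².
h = 2.556 m
2.556 m × (1 ft / 0.3048 m) = 8.387 ft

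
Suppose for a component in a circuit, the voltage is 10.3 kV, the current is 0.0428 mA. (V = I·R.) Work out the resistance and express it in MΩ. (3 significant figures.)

241 MΩ

Solving V = I·R for R: R = V/I.
V = 10.3 kV = 10300 V; I = 0.0428 mA = 4.280×10^-5 A.
R = 2.407×10^8 Ω
2.407×10^8 Ω × (1 MΩ / 1.000×10^6 Ω) = 240.7 MΩ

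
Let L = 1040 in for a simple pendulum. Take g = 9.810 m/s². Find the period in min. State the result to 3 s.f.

T is given directly by: T = 2π√(L/g).
L = 1040 in = 26.42 m; g = 9.810 m/s².
T = 10.31 s
10.31 s × (1 min / 60.00 s) = 0.1718 min

0.172 min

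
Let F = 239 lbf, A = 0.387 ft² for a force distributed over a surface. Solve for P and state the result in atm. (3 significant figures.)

0.292 atm

Directly: P = F/A.
F = 239 lbf = 1063 N; A = 0.387 ft² = 0.03595 m².
P = 29569 Pa  (the unit combination reduces to kg/(m·s²) = Pa)
29569 Pa × (1 atm / 1.013×10^5 Pa) = 0.2918 atm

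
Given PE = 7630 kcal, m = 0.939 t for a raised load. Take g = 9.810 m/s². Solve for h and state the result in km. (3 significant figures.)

Solving PE = m·g·h for h: h = PE/(m·g).
PE = 7630 kcal = 3.192×10^7 J; m = 0.939 t = 939.0 kg; g = 9.810 m/s².
h = 3466 m
3466 m × (1 km / 1000 m) = 3.466 km

3.47 km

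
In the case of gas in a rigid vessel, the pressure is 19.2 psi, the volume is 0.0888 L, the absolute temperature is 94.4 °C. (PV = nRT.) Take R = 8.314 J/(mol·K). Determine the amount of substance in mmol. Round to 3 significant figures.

From the ideal-gas law: n = PV/(RT).
P = 19.2 psi = 1.324×10^5 Pa; V = 0.0888 L = 8.880×10^-5 m³; T = 94.4 °C = 367.5 K; R = 8.314 J/(mol·K).
n = 0.003847 mol
0.003847 mol × (1 mmol / 0.001000 mol) = 3.847 mmol

3.85 mmol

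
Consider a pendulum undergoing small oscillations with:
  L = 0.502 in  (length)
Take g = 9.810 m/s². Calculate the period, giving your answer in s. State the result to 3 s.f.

T is given directly by: T = 2π√(L/g).
L = 0.502 in = 0.01275 m; g = 9.810 m/s².
T = 0.2265 s

0.227 s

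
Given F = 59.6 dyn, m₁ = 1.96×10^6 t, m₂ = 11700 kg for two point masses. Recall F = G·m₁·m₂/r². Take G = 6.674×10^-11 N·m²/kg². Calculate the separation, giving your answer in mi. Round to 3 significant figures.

0.996 mi

From Newton's law of gravitation: r = √(G·m₁m₂/F).
F = 59.6 dyn = 5.960×10^-4 N; m₁ = 1.96×10^6 t = 1.960×10^9 kg; m₂ = 11700 kg; G = 6.674×10^-11 N·m²/kg².
r = 1602 m
1602 m × (1 mi / 1609 m) = 0.9957 mi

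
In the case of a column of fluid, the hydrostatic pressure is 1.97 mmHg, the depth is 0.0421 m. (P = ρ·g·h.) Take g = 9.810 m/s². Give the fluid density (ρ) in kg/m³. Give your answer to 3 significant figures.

636 kg/m³

Rearranging: ρ = P/(g·h).
P = 1.97 mmHg = 262.6 Pa; h = 0.0421 m; g = 9.810 m/s².
ρ = 635.9 kg/m³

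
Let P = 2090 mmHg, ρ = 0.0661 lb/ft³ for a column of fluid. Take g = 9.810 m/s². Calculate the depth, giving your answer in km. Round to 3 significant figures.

Rearranging: h = P/(ρ·g).
P = 2090 mmHg = 2.786×10^5 Pa; ρ = 0.0661 lb/ft³ = 1.059 kg/m³; g = 9.810 m/s².
h = 26826 m
26826 m × (1 km / 1000 m) = 26.83 km

26.8 km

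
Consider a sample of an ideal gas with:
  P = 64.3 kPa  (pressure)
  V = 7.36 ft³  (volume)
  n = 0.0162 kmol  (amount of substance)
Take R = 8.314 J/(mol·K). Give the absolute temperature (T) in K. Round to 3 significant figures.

99.5 K

Solving PV = nRT for T: T = PV/(nR).
P = 64.3 kPa = 64300 Pa; V = 7.36 ft³ = 0.2084 m³; n = 0.0162 kmol = 16.20 mol; R = 8.314 J/(mol·K).
T = 99.50 K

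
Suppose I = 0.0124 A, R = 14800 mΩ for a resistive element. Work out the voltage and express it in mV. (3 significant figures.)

184 mV

Directly: V = IR.
I = 0.0124 A; R = 14800 mΩ = 14.80 Ω.
V = 0.1835 V
0.1835 V × (1 mV / 0.001000 V) = 183.5 mV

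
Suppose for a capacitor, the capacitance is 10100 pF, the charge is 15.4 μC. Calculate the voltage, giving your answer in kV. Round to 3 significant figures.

Rearranging C = Q/V for V: V = Q/C.
C = 10100 pF = 1.010×10^-8 F; Q = 15.4 μC = 1.540×10^-5 C.
V = 1525 V  (the unit combination reduces to kg·m²/(A·s³) = V)
1525 V × (1 kV / 1000 V) = 1.525 kV

1.52 kV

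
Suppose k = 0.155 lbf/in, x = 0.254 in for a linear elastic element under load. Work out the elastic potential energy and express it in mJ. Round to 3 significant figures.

0.565 mJ

Directly: U = ½kx².
k = 0.155 lbf/in = 27.14 N/m; x = 0.254 in = 0.006452 m.
U = 5.649×10^-4 J  (the unit combination reduces to kg·m²/s² = J)
5.649×10^-4 J × (1 mJ / 0.001000 J) = 0.5649 mJ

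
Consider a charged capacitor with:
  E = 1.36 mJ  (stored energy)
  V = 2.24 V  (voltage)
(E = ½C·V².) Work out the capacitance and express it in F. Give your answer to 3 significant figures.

Rearranging E = ½C·V² for C: C = 2E/V².
E = 1.36 mJ = 0.001360 J; V = 2.24 V.
C = 5.421×10^-4 F

5.42×10^-4 F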